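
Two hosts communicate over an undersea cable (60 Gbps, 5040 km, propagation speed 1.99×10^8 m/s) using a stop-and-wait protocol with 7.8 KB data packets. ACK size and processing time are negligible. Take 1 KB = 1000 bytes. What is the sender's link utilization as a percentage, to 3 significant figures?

t_tx = L/R = 62400/60000000000 = 1.04e-06 s.
t_prop = 5040000/199000000 = 0.0253266 s; RTT = 0.0506533 s.
Cycle = t_tx + RTT = 0.0506543 s.
Utilization = t_tx / cycle = 1.04e-06/0.0506543 = 0.00205 %.

0.00205 %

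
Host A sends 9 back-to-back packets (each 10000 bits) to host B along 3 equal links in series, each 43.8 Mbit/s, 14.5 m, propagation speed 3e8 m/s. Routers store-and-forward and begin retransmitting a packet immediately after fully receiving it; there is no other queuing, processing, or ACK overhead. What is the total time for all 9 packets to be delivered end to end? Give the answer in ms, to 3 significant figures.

Per-hop transmission t_tx = L/R = 10000/43800000 = 0.228311 ms.
Per-hop propagation t_prop = 14.5/300000000 = 4.83333e-05 ms.
Pipeline fill: first packet needs 3·t_tx to clear all hops; remaining 8 packets each add one t_tx.
Total = (3+9-1)·t_tx + 3·t_prop = 11·0.228311 + 3·4.83333e-05 = 2.51 ms.

2.51 ms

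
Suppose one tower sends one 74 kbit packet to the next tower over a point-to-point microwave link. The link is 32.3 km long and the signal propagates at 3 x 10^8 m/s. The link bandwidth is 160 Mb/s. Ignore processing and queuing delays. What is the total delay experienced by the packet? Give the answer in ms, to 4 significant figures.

L = 74000 bits.
Transmission delay = L/R = 74000 / 160000000 = 0.4625 ms.
Propagation delay = d/s = 32300 m / 300000000 m/s = 0.107667 ms.
Total = 0.5702 ms.

0.5702 ms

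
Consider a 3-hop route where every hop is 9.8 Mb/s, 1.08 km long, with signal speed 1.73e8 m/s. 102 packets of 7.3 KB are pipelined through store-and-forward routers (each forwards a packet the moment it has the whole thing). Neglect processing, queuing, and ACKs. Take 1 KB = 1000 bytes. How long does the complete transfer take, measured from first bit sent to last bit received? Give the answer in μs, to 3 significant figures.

620000 μs

Per-hop transmission t_tx = L/R = 58400/9800000 = 5959.18 μs.
Per-hop propagation t_prop = 1080/173000000 = 6.24277 μs.
Pipeline fill: first packet needs 3·t_tx to clear all hops; remaining 101 packets each add one t_tx.
Total = (3+102-1)·t_tx + 3·t_prop = 104·5959.18 + 3·6.24277 = 620000 μs.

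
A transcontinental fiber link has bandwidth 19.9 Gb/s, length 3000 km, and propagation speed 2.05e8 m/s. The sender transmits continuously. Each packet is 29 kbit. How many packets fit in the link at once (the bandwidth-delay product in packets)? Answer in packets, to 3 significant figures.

Propagation delay = 3000000 / 2.05e+08 = 0.0146341 s.
BDP = R × t_prop = 19900000000 × 0.0146341 = 291220000 bits.
In packets of 29000 bits: 10000 packets.

10000 packets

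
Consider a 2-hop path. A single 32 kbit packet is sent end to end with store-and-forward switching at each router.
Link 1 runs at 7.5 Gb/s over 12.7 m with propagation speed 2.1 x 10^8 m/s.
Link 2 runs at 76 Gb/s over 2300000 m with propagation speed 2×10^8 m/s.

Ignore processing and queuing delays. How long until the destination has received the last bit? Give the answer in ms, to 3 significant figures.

L = 32000 bits.
Transmission delays (L/R per hop): 0.00426667, 0.000421053 ms; sum = 0.00468772 ms.
Propagation delays (d/s per hop): 6.04762e-05, 11.5 ms; sum = 11.5001 ms.
End-to-end = 11.5 ms.

11.5 ms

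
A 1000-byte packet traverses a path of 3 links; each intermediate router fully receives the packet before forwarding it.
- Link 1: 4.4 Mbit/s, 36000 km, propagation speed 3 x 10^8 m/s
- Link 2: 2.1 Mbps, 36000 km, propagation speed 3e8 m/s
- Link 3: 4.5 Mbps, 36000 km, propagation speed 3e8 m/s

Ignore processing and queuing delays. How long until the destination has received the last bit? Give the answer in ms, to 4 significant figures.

L = 1000 × 8 = 8000 bits.
Transmission delays (L/R per hop): 1.81818, 3.80952, 1.77778 ms; sum = 7.40548 ms.
Propagation delays (d/s per hop): 120, 120, 120 ms; sum = 360 ms.
End-to-end = 367.4 ms.

367.4 ms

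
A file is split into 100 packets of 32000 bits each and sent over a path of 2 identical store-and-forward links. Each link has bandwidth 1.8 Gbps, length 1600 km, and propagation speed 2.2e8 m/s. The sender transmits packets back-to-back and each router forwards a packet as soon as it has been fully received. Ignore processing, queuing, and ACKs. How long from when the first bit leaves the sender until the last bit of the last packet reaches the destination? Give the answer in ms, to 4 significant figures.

16.34 ms

Per-hop transmission t_tx = L/R = 32000/1800000000 = 0.0177778 ms.
Per-hop propagation t_prop = 1600000/2.2e+08 = 7.27273 ms.
Pipeline fill: first packet needs 2·t_tx to clear all hops; remaining 99 packets each add one t_tx.
Total = (2+100-1)·t_tx + 2·t_prop = 101·0.0177778 + 2·7.27273 = 16.34 ms.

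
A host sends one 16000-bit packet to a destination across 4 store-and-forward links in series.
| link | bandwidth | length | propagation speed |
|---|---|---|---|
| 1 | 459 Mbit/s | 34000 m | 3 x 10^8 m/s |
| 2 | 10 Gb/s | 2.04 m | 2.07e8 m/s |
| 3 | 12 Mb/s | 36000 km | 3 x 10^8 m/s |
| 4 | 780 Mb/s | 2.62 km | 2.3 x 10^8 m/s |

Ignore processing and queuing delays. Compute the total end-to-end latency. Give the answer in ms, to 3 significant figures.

122 ms

Transmission delays (L/R per hop): 0.0348584, 0.0016, 1.33333, 0.0205128 ms; sum = 1.3903 ms.
Propagation delays (d/s per hop): 0.113333, 9.85507e-06, 120, 0.0113913 ms; sum = 120.125 ms.
End-to-end = 122 ms.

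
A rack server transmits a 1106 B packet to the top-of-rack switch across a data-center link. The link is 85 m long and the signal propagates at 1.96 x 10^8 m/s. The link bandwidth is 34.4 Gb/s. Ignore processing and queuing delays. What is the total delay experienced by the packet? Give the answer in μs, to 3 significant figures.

L = 1106 × 8 = 8848 bits.
Transmission delay = L/R = 8848 / 34400000000 = 0.257209 μs.
Propagation delay = d/s = 85 m / 196000000 m/s = 0.433673 μs.
Total = 0.691 μs.

0.691 μs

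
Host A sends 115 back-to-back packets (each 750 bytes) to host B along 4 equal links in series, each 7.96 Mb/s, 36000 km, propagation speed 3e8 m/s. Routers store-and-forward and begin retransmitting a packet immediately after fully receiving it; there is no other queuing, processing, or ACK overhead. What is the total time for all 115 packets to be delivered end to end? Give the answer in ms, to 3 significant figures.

569 ms

Per-hop transmission t_tx = L/R = 6000/7960000 = 0.753769 ms.
Per-hop propagation t_prop = 36000000/300000000 = 120 ms.
Pipeline fill: first packet needs 4·t_tx to clear all hops; remaining 114 packets each add one t_tx.
Total = (4+115-1)·t_tx + 4·t_prop = 118·0.753769 + 4·120 = 569 ms.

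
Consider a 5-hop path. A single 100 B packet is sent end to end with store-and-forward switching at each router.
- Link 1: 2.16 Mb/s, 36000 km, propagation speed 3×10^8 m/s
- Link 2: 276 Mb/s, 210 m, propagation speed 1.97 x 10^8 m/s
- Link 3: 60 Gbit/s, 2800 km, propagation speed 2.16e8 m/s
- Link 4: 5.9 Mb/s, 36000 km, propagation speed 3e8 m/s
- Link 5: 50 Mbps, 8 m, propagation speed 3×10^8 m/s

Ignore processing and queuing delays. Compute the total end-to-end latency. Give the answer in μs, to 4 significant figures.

L = 100 × 8 = 800 bits.
Transmission delays (L/R per hop): 370.37, 2.89855, 0.0133333, 135.593, 16 μs; sum = 524.875 μs.
Propagation delays (d/s per hop): 120000, 1.06599, 12963, 120000, 0.0266667 μs; sum = 252964 μs.
End-to-end = 253500 μs.

253500 μs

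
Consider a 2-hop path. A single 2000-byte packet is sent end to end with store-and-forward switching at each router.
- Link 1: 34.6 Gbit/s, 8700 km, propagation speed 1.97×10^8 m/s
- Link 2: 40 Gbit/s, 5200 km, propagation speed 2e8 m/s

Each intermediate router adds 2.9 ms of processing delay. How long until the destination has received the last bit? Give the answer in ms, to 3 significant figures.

73.1 ms

L = 2000 × 8 = 16000 bits.
Transmission delays (L/R per hop): 0.000462428, 0.0004 ms; sum = 0.000862428 ms.
Propagation delays (d/s per hop): 44.1624, 26 ms; sum = 70.1624 ms.
Processing at 1 router(s): 1 × 2.9 ms = 2.9 ms.
End-to-end = 73.1 ms.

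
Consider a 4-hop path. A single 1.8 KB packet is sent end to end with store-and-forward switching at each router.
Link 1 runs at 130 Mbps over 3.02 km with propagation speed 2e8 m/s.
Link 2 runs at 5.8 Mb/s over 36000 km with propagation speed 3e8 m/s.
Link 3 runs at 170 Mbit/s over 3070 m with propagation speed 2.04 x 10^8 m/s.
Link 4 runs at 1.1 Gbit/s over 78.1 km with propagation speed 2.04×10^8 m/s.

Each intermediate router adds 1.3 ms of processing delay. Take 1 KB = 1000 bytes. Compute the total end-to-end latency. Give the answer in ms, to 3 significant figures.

L = 14400 bits.
Transmission delays (L/R per hop): 0.110769, 2.48276, 0.0847059, 0.0130909 ms; sum = 2.69132 ms.
Propagation delays (d/s per hop): 0.0151, 120, 0.015049, 0.382843 ms; sum = 120.413 ms.
Processing at 3 router(s): 3 × 1.3 ms = 3.9 ms.
End-to-end = 127 ms.

127 ms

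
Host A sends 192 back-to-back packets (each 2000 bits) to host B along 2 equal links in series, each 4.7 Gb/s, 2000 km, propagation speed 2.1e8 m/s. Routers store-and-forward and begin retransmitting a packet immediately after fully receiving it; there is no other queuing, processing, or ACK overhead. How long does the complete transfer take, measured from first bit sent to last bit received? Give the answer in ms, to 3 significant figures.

19.1 ms

Per-hop transmission t_tx = L/R = 2000/4700000000 = 0.000425532 ms.
Per-hop propagation t_prop = 2000000/210000000 = 9.52381 ms.
Pipeline fill: first packet needs 2·t_tx to clear all hops; remaining 191 packets each add one t_tx.
Total = (2+192-1)·t_tx + 2·t_prop = 193·0.000425532 + 2·9.52381 = 19.1 ms.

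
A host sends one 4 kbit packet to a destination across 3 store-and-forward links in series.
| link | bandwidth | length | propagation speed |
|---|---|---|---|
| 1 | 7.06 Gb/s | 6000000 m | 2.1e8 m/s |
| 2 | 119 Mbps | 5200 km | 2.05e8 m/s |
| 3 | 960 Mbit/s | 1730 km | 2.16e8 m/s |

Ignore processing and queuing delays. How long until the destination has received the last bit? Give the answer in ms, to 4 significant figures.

61.98 ms

L = 4000 bits.
Transmission delays (L/R per hop): 0.000566572, 0.0336134, 0.00416667 ms; sum = 0.0383467 ms.
Propagation delays (d/s per hop): 28.5714, 25.3659, 8.00926 ms; sum = 61.9465 ms.
End-to-end = 61.98 ms.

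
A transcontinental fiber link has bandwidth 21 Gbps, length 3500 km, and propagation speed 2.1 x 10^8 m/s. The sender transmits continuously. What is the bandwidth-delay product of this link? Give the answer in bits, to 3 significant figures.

Propagation delay = 3500000 / 210000000 = 0.0166667 s.
BDP = R × t_prop = 21000000000 × 0.0166667 = 350000000 bits.

350000000 bits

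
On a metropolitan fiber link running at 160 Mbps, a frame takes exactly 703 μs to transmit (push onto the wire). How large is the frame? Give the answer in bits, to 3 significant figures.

112000 bits

L = R × t_tx = 160000000 b/s × 0.000703 s = 112480 bits.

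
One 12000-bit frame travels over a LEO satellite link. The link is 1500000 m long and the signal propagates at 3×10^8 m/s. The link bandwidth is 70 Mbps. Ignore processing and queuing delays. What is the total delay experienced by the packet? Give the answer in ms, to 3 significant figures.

Transmission delay = L/R = 12000 / 70000000 = 0.171429 ms.
Propagation delay = d/s = 1500000 m / 300000000 m/s = 5 ms.
Total = 5.17 ms.

5.17 ms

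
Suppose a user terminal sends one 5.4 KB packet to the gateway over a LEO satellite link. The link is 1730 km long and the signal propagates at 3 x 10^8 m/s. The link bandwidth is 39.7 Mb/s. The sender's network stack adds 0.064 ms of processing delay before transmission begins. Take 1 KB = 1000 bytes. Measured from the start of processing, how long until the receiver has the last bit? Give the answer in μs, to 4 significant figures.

6919 μs

L = 43200 bits.
Transmission delay = L/R = 43200 / 39700000 = 1088.16 μs.
Propagation delay = d/s = 1730000 m / 300000000 m/s = 5766.67 μs.
Plus processing delay 0.064 ms = 64 μs.
Total = 6919 μs.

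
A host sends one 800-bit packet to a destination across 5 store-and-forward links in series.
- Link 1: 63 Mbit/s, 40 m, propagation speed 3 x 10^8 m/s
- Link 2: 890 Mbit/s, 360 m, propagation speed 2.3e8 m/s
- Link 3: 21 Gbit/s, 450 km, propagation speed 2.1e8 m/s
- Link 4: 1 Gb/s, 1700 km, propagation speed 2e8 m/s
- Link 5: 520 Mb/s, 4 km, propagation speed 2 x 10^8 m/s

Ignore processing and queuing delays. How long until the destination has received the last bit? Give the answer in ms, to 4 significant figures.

10.68 ms

Transmission delays (L/R per hop): 0.0126984, 0.000898876, 3.80952e-05, 0.0008, 0.00153846 ms; sum = 0.0159738 ms.
Propagation delays (d/s per hop): 0.000133333, 0.00156522, 2.14286, 8.5, 0.02 ms; sum = 10.6646 ms.
End-to-end = 10.68 ms.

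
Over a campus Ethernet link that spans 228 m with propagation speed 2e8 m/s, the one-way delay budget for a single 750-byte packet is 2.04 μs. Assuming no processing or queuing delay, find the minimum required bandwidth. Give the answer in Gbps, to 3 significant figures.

L = 6000 bits.
Propagation delay = 228 / 200000000 = 1.14 μs.
Transmission budget = 2.04 − 1.14 = 0.9 μs.
R ≥ L / t_tx = 6000 bits / 9e-07 s = 6.67 Gbps.

6.67 Gbps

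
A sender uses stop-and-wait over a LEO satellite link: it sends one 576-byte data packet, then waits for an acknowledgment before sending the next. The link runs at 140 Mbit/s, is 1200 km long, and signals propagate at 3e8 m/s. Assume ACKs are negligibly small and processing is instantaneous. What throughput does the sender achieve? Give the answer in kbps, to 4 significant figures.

t_tx = L/R = 4608/140000000 = 3.29143e-05 s.
t_prop = 1200000/300000000 = 0.004 s; RTT = 0.008 s.
Cycle = t_tx + RTT = 0.00803291 s.
Throughput = L / cycle = 4608 / 0.00803291 = 573.6 kbps.

573.6 kbps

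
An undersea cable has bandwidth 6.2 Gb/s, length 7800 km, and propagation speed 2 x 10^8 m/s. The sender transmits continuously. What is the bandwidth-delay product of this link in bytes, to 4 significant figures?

Propagation delay = 7800000 / 200000000 = 0.039 s.
BDP = R × t_prop = 6200000000 × 0.039 = 241800000 bits.
In bytes: 241800000/8 = 30230000 bytes.

30230000 bytes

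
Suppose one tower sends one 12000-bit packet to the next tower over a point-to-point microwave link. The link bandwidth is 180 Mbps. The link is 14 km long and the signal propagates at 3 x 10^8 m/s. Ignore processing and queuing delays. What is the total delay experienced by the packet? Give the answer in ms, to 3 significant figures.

0.113 ms

Transmission delay = L/R = 12000 / 180000000 = 0.0666667 ms.
Propagation delay = d/s = 14000 m / 300000000 m/s = 0.0466667 ms.
Total = 0.113 ms.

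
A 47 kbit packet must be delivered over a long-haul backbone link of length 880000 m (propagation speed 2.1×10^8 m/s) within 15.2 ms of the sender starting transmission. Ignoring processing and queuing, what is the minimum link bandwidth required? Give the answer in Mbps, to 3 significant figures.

4.27 Mbps

Propagation delay = 880000 / 210000000 = 4.19048 ms.
Transmission budget = 15.2 − 4.19048 = 11.0095 ms.
R ≥ L / t_tx = 47000 bits / 0.0110095 s = 4.27 Mbps.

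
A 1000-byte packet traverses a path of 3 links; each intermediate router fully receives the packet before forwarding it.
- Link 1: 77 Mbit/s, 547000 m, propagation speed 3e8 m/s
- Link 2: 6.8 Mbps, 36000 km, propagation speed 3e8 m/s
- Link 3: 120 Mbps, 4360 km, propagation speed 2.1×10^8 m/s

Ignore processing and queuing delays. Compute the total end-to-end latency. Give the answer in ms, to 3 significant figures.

144 ms

L = 1000 × 8 = 8000 bits.
Transmission delays (L/R per hop): 0.103896, 1.17647, 0.0666667 ms; sum = 1.34703 ms.
Propagation delays (d/s per hop): 1.82333, 120, 20.7619 ms; sum = 142.585 ms.
End-to-end = 144 ms.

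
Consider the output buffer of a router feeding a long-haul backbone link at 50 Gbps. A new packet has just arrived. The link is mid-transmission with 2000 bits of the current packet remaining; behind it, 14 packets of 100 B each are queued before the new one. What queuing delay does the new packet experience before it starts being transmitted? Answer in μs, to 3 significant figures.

0.264 μs

Each queued packet: L/R = 800/50000000000 = 0.016 μs.
14 queued → 0.224 μs.
Plus remaining 2000 bits of current packet: 0.04 μs.
Queuing delay = 0.264 μs.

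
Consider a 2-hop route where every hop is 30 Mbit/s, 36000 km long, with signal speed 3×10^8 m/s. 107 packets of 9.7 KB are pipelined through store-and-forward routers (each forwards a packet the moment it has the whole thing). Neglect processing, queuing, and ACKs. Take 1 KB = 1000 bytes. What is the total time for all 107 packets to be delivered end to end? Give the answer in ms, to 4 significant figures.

519.4 ms

Per-hop transmission t_tx = L/R = 77600/30000000 = 2.58667 ms.
Per-hop propagation t_prop = 36000000/300000000 = 120 ms.
Pipeline fill: first packet needs 2·t_tx to clear all hops; remaining 106 packets each add one t_tx.
Total = (2+107-1)·t_tx + 2·t_prop = 108·2.58667 + 2·120 = 519.4 ms.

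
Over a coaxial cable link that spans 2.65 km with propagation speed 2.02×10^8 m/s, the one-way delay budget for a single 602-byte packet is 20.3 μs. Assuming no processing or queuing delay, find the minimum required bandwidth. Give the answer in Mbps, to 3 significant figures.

671 Mbps

L = 4816 bits.
Propagation delay = 2650 / 202000000 = 13.1188 μs.
Transmission budget = 20.3 − 13.1188 = 7.18119 μs.
R ≥ L / t_tx = 4816 bits / 7.18119e-06 s = 671 Mbps.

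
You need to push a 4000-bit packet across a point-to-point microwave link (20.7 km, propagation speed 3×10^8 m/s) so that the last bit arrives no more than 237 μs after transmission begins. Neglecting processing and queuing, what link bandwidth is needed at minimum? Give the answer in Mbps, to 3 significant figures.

Propagation delay = 20700 / 300000000 = 69 μs.
Transmission budget = 237 − 69 = 168 μs.
R ≥ L / t_tx = 4000 bits / 0.000168 s = 23.8 Mbps.

23.8 Mbps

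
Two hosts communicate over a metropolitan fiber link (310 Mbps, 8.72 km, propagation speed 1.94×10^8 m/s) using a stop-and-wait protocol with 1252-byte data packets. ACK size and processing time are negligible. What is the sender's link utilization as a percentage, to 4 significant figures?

26.44 %

t_tx = L/R = 10016/310000000 = 3.23097e-05 s.
t_prop = 8720/194000000 = 4.49485e-05 s; RTT = 8.98969e-05 s.
Cycle = t_tx + RTT = 0.000122207 s.
Utilization = t_tx / cycle = 3.23097e-05/0.000122207 = 26.44 %.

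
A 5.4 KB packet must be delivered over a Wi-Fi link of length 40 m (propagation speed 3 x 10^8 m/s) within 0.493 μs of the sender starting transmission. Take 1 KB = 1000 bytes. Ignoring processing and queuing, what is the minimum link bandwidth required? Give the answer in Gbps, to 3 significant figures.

L = 43200 bits.
Propagation delay = 40 / 300000000 = 0.133333 μs.
Transmission budget = 0.493 − 0.133333 = 0.359667 μs.
R ≥ L / t_tx = 43200 bits / 3.59667e-07 s = 120 Gbps.

120 Gbps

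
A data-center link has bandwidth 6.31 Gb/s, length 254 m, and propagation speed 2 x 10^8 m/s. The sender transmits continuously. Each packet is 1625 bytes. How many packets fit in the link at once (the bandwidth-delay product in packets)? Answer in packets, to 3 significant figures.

Propagation delay = 254 / 200000000 = 1.27e-06 s.
BDP = R × t_prop = 6310000000 × 1.27e-06 = 8013.7 bits.
In packets of 13000 bits: 0.616 packets.

0.616 packets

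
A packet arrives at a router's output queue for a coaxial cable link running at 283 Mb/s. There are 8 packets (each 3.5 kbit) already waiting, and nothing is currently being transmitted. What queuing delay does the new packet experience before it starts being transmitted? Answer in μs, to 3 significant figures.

Each queued packet: L/R = 3500/283000000 = 12.3675 μs.
8 queued → 98.9399 μs.
Queuing delay = 98.9 μs.

98.9 μs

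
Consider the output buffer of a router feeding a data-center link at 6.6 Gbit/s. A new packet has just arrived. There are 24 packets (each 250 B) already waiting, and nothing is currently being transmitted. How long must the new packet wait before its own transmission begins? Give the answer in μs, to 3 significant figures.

7.27 μs

Each queued packet: L/R = 2000/6600000000 = 0.30303 μs.
24 queued → 7.27273 μs.
Queuing delay = 7.27 μs.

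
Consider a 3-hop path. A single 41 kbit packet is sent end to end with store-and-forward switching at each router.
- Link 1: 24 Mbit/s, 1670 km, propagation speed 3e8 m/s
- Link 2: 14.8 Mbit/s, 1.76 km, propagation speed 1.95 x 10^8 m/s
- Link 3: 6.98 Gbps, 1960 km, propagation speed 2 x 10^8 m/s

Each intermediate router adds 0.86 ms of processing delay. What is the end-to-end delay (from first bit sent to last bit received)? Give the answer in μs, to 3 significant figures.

L = 41000 bits.
Transmission delays (L/R per hop): 1708.33, 2770.27, 5.87393 μs; sum = 4484.48 μs.
Propagation delays (d/s per hop): 5566.67, 9.02564, 9800 μs; sum = 15375.7 μs.
Processing at 2 router(s): 2 × 0.86 ms = 1720 μs.
End-to-end = 21600 μs.

21600 μs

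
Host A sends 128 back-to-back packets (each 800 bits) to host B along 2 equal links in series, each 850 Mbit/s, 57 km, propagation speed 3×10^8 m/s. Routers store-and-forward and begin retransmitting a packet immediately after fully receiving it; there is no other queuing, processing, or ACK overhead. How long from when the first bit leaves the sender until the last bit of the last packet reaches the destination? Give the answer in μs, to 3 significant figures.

501 μs

Per-hop transmission t_tx = L/R = 800/850000000 = 0.941176 μs.
Per-hop propagation t_prop = 57000/300000000 = 190 μs.
Pipeline fill: first packet needs 2·t_tx to clear all hops; remaining 127 packets each add one t_tx.
Total = (2+128-1)·t_tx + 2·t_prop = 129·0.941176 + 2·190 = 501 μs.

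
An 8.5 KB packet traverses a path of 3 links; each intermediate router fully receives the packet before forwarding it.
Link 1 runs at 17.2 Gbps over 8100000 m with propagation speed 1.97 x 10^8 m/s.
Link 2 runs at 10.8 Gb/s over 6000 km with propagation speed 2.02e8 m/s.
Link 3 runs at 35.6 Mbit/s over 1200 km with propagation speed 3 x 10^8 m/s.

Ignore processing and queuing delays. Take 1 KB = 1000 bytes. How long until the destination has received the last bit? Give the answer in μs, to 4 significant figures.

76740 μs

L = 68000 bits.
Transmission delays (L/R per hop): 3.95349, 6.2963, 1910.11 μs; sum = 1920.36 μs.
Propagation delays (d/s per hop): 41116.8, 29703, 4000 μs; sum = 74819.7 μs.
End-to-end = 76740 μs.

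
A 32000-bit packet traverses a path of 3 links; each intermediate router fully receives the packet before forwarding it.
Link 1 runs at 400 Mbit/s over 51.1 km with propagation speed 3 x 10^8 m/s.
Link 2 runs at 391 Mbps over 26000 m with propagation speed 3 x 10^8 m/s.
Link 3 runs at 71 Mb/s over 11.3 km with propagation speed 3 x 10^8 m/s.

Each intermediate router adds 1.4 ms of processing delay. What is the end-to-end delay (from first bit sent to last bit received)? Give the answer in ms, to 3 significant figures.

3.71 ms

Transmission delays (L/R per hop): 0.08, 0.0818414, 0.450704 ms; sum = 0.612546 ms.
Propagation delays (d/s per hop): 0.170333, 0.0866667, 0.0376667 ms; sum = 0.294667 ms.
Processing at 2 router(s): 2 × 1.4 ms = 2.8 ms.
End-to-end = 3.71 ms.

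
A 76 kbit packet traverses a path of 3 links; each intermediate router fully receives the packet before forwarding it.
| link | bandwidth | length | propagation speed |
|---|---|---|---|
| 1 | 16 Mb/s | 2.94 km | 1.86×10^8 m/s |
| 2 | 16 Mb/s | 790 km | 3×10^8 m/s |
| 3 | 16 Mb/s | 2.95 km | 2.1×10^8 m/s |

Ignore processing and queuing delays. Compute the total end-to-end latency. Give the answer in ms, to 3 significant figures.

16.9 ms

L = 76000 bits.
Transmission delay per hop = L/R = 76000/16000000 = 4.75 ms; 3 hops → 14.25 ms.
Propagation delays (d/s per hop): 0.0158065, 2.63333, 0.0140476 ms; sum = 2.66319 ms.
End-to-end = 16.9 ms.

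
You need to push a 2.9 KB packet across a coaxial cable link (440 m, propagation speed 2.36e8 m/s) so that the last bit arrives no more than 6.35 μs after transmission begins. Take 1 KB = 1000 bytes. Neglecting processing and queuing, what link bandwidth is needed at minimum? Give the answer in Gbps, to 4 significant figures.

5.172 Gbps

L = 23200 bits.
Propagation delay = 440 / 236000000 = 1.86441 μs.
Transmission budget = 6.35 − 1.86441 = 4.48559 μs.
R ≥ L / t_tx = 23200 bits / 4.48559e-06 s = 5.172 Gbps.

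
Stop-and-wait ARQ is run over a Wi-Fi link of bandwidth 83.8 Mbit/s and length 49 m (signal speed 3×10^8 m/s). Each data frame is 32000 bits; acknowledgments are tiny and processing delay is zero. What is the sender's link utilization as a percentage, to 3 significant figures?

t_tx = L/R = 32000/83800000 = 0.000381862 s.
t_prop = 49/300000000 = 1.63333e-07 s; RTT = 3.26667e-07 s.
Cycle = t_tx + RTT = 0.000382188 s.
Utilization = t_tx / cycle = 0.000381862/0.000382188 = 99.9 %.

99.9 %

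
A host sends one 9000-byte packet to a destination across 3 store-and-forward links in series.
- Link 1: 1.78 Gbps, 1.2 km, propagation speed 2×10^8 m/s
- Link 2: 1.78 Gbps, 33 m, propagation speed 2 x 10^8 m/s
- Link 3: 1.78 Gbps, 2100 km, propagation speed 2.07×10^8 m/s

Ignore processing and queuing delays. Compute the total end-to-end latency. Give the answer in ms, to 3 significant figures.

10.3 ms

L = 9000 × 8 = 72000 bits.
Transmission delay per hop = L/R = 72000/1780000000 = 0.0404494 ms; 3 hops → 0.121348 ms.
Propagation delays (d/s per hop): 0.006, 0.000165, 10.1449 ms; sum = 10.1511 ms.
End-to-end = 10.3 ms.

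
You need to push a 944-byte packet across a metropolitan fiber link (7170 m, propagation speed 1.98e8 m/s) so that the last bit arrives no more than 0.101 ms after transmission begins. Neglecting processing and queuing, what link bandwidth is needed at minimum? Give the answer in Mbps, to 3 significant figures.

L = 7552 bits.
Propagation delay = 7170 / 198000000 = 0.0362121 ms.
Transmission budget = 0.101 − 0.0362121 = 0.0647879 ms.
R ≥ L / t_tx = 7552 bits / 6.47879e-05 s = 117 Mbps.

117 Mbps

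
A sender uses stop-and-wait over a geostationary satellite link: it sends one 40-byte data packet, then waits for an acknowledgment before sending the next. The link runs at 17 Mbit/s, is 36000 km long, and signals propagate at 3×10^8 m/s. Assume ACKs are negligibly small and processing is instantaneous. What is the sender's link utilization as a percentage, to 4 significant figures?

0.007843 %

t_tx = L/R = 320/17000000 = 1.88235e-05 s.
t_prop = 36000000/300000000 = 0.12 s; RTT = 0.24 s.
Cycle = t_tx + RTT = 0.240019 s.
Utilization = t_tx / cycle = 1.88235e-05/0.240019 = 0.007843 %.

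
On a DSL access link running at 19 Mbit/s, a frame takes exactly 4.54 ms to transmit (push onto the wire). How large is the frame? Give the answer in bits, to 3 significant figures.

L = R × t_tx = 19000000 b/s × 0.00454 s = 86260 bits.

86300 bits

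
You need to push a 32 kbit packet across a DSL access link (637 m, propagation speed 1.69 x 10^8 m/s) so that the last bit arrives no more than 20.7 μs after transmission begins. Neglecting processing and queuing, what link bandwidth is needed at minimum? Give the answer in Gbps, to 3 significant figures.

Propagation delay = 637 / 169000000 = 3.76923 μs.
Transmission budget = 20.7 − 3.76923 = 16.9308 μs.
R ≥ L / t_tx = 32000 bits / 1.69308e-05 s = 1.89 Gbps.

1.89 Gbps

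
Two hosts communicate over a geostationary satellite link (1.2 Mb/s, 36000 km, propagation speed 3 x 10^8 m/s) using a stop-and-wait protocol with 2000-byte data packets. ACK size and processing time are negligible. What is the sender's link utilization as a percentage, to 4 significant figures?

5.263 %

t_tx = L/R = 16000/1200000 = 0.0133333 s.
t_prop = 36000000/300000000 = 0.12 s; RTT = 0.24 s.
Cycle = t_tx + RTT = 0.253333 s.
Utilization = t_tx / cycle = 0.0133333/0.253333 = 5.263 %.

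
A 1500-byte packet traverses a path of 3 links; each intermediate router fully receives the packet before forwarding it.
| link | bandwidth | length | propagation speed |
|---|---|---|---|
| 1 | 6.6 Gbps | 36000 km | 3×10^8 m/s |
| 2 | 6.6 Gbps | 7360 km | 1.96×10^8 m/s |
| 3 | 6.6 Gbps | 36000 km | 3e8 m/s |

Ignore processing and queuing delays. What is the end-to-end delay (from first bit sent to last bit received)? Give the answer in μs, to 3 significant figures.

L = 1500 × 8 = 12000 bits.
Transmission delay per hop = L/R = 12000/6600000000 = 1.81818 μs; 3 hops → 5.45455 μs.
Propagation delays (d/s per hop): 120000, 37551, 120000 μs; sum = 277551 μs.
End-to-end = 278000 μs.

278000 μs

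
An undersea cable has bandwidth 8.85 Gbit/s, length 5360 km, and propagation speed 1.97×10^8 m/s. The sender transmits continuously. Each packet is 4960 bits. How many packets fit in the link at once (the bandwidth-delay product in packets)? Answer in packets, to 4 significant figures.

Propagation delay = 5360000 / 197000000 = 0.0272081 s.
BDP = R × t_prop = 8850000000 × 0.0272081 = 240792000 bits.
In packets of 4960 bits: 48550 packets.

48550 packets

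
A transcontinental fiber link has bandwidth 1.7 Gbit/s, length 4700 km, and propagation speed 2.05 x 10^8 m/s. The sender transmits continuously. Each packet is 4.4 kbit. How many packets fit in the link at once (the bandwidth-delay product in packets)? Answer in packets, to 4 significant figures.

Propagation delay = 4700000 / 2.05e+08 = 0.0229268 s.
BDP = R × t_prop = 1700000000 × 0.0229268 = 38975600 bits.
In packets of 4400 bits: 8858 packets.

8858 packets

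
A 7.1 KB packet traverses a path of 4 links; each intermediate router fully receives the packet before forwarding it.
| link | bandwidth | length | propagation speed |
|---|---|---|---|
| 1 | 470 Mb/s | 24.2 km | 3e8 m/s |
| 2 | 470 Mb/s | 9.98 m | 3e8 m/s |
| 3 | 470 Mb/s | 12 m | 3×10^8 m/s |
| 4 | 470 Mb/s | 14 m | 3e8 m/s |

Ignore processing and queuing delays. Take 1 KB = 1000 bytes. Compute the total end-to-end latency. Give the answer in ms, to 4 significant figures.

0.5642 ms

L = 56800 bits.
Transmission delay per hop = L/R = 56800/470000000 = 0.120851 ms; 4 hops → 0.483404 ms.
Propagation delays (d/s per hop): 0.0806667, 3.32667e-05, 4e-05, 4.66667e-05 ms; sum = 0.0807866 ms.
End-to-end = 0.5642 ms.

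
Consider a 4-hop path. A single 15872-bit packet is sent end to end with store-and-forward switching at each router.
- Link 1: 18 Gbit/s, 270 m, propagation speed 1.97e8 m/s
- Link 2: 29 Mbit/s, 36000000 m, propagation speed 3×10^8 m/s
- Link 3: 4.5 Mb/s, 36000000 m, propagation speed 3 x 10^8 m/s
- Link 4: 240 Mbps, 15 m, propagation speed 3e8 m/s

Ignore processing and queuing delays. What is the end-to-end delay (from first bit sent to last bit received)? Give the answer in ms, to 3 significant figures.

Transmission delays (L/R per hop): 0.000881778, 0.54731, 3.52711, 0.0661333 ms; sum = 4.14144 ms.
Propagation delays (d/s per hop): 0.00137056, 120, 120, 5e-05 ms; sum = 240.001 ms.
End-to-end = 244 ms.

244 ms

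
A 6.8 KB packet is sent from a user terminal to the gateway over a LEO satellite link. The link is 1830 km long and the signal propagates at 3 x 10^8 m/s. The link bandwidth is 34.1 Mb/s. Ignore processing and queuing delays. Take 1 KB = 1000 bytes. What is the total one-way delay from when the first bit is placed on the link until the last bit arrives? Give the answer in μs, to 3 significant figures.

7700 μs

L = 54400 bits.
Transmission delay = L/R = 54400 / 34100000 = 1595.31 μs.
Propagation delay = d/s = 1830000 m / 300000000 m/s = 6100 μs.
Total = 7700 μs.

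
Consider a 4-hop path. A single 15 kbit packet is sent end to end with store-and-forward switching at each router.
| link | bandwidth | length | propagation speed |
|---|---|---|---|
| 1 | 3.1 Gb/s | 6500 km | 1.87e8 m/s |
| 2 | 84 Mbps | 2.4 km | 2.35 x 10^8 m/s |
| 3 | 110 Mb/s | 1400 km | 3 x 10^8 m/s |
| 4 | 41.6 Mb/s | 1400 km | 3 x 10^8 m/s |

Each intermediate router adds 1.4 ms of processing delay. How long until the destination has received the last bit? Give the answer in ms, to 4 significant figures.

L = 15000 bits.
Transmission delays (L/R per hop): 0.00483871, 0.178571, 0.136364, 0.360577 ms; sum = 0.680351 ms.
Propagation delays (d/s per hop): 34.7594, 0.0102128, 4.66667, 4.66667 ms; sum = 44.1029 ms.
Processing at 3 router(s): 3 × 1.4 ms = 4.2 ms.
End-to-end = 48.98 ms.

48.98 ms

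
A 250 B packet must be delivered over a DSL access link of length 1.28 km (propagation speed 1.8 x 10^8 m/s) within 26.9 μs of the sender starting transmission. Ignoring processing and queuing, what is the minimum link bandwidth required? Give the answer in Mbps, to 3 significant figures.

L = 2000 bits.
Propagation delay = 1280 / 180000000 = 7.11111 μs.
Transmission budget = 26.9 − 7.11111 = 19.7889 μs.
R ≥ L / t_tx = 2000 bits / 1.97889e-05 s = 101 Mbps.

101 Mbps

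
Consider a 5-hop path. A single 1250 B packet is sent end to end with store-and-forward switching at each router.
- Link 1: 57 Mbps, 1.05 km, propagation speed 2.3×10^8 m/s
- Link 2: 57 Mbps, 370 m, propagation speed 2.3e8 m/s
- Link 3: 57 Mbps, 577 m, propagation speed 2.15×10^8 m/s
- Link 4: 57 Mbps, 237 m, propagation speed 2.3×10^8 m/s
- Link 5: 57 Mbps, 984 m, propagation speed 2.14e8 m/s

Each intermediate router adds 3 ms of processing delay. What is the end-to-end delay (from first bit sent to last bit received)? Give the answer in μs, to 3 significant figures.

12900 μs

L = 1250 × 8 = 10000 bits.
Transmission delay per hop = L/R = 10000/57000000 = 175.439 μs; 5 hops → 877.193 μs.
Propagation delays (d/s per hop): 4.56522, 1.6087, 2.68372, 1.03043, 4.59813 μs; sum = 14.4862 μs.
Processing at 4 router(s): 4 × 3 ms = 12000 μs.
End-to-end = 12900 μs.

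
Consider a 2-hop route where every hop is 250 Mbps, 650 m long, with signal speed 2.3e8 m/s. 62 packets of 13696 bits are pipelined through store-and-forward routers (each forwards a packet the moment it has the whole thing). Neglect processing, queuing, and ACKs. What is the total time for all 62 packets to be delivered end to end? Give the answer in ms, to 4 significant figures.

3.457 ms

Per-hop transmission t_tx = L/R = 13696/250000000 = 0.054784 ms.
Per-hop propagation t_prop = 650/2.3e+08 = 0.00282609 ms.
Pipeline fill: first packet needs 2·t_tx to clear all hops; remaining 61 packets each add one t_tx.
Total = (2+62-1)·t_tx + 2·t_prop = 63·0.054784 + 2·0.00282609 = 3.457 ms.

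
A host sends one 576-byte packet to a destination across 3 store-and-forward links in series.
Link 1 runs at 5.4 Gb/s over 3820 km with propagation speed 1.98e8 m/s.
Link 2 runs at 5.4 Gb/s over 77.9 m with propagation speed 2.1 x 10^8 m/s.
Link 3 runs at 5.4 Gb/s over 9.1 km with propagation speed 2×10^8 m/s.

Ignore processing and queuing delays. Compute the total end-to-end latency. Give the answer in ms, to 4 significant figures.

19.34 ms

L = 576 × 8 = 4608 bits.
Transmission delay per hop = L/R = 4608/5400000000 = 0.000853333 ms; 3 hops → 0.00256 ms.
Propagation delays (d/s per hop): 19.2929, 0.000370952, 0.0455 ms; sum = 19.3388 ms.
End-to-end = 19.34 ms.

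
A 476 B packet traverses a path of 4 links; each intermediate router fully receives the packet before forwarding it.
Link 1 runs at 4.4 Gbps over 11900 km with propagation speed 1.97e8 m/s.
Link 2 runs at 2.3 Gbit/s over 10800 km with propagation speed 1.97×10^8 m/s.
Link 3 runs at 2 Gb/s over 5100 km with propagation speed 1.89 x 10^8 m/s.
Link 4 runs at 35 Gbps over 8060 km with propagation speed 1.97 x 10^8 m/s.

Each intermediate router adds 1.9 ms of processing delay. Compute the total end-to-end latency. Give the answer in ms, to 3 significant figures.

L = 476 × 8 = 3808 bits.
Transmission delays (L/R per hop): 0.000865455, 0.00165565, 0.001904, 0.0001088 ms; sum = 0.00453391 ms.
Propagation delays (d/s per hop): 60.4061, 54.8223, 26.9841, 40.9137 ms; sum = 183.126 ms.
Processing at 3 router(s): 3 × 1.9 ms = 5.7 ms.
End-to-end = 189 ms.

189 ms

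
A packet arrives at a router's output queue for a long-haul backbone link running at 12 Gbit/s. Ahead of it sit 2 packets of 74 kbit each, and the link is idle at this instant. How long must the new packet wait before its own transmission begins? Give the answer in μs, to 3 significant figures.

Each queued packet: L/R = 74000/12000000000 = 6.16667 μs.
2 queued → 12.3333 μs.
Queuing delay = 12.3 μs.

12.3 μs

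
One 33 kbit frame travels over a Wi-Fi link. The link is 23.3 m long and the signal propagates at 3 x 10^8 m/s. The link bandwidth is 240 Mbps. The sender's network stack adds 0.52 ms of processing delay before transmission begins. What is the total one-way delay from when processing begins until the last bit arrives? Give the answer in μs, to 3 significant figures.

658 μs

L = 33000 bits.
Transmission delay = L/R = 33000 / 240000000 = 137.5 μs.
Propagation delay = d/s = 23.3 m / 300000000 m/s = 0.0776667 μs.
Plus processing delay 0.52 ms = 520 μs.
Total = 658 μs.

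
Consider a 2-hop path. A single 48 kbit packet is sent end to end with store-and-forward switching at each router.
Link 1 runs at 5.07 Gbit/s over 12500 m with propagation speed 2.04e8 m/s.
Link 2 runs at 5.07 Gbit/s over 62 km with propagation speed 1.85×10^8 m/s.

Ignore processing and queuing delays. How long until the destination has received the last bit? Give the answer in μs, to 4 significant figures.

L = 48000 bits.
Transmission delay per hop = L/R = 48000/5070000000 = 9.46746 μs; 2 hops → 18.9349 μs.
Propagation delays (d/s per hop): 61.2745, 335.135 μs; sum = 396.41 μs.
End-to-end = 415.3 μs.

415.3 μs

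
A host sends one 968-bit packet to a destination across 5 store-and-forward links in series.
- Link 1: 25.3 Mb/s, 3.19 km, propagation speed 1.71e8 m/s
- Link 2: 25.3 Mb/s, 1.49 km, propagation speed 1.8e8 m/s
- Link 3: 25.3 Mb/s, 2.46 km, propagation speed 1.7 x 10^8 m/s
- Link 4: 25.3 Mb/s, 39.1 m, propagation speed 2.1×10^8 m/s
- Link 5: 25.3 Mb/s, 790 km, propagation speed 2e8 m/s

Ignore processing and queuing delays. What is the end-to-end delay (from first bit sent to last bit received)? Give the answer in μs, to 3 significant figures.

Transmission delay per hop = L/R = 968/25300000 = 38.2609 μs; 5 hops → 191.304 μs.
Propagation delays (d/s per hop): 18.655, 8.27778, 14.4706, 0.18619, 3950 μs; sum = 3991.59 μs.
End-to-end = 4180 μs.

4180 μs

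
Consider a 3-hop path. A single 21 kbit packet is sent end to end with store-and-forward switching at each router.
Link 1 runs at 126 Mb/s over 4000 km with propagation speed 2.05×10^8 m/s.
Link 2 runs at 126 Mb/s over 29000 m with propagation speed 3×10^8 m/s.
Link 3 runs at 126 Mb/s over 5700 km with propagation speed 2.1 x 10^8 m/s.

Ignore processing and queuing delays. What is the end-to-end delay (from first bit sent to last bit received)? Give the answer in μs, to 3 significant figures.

L = 21000 bits.
Transmission delay per hop = L/R = 21000/126000000 = 166.667 μs; 3 hops → 500 μs.
Propagation delays (d/s per hop): 19512.2, 96.6667, 27142.9 μs; sum = 46751.7 μs.
End-to-end = 47300 μs.

47300 μs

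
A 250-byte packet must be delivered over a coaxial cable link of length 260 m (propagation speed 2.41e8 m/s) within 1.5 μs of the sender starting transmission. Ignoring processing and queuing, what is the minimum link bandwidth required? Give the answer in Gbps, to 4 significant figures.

4.749 Gbps

L = 2000 bits.
Propagation delay = 260 / 241000000 = 1.07884 μs.
Transmission budget = 1.5 − 1.07884 = 0.421162 μs.
R ≥ L / t_tx = 2000 bits / 4.21162e-07 s = 4.749 Gbps.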